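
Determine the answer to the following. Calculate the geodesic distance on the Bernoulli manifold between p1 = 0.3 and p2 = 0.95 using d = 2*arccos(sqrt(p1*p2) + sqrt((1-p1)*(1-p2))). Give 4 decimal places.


Geodesic distance on Bernoulli manifold:
d(p1,p2) = 2*arccos(sqrt(p1*p2) + sqrt((1-p1)*(1-p2))).
sqrt(p1*p2) = sqrt(0.3*0.95) = 0.533854.
sqrt((1-p1)*(1-p2)) = sqrt(0.7*0.05) = 0.187083.
arg = 0.533854 + 0.187083 = 0.720937.
d = 2*arccos(0.720937) = 1.5313

1.5313


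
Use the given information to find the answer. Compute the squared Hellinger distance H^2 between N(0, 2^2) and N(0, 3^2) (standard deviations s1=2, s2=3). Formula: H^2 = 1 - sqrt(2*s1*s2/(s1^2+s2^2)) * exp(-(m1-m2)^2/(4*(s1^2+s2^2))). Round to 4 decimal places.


Squared Hellinger distance for Gaussians:
H^2 = 1 - sqrt(2*s1*s2/(s1^2+s2^2)) * exp(-(m1-m2)^2/(4*(s1^2+s2^2))).
s1^2 = 4, s2^2 = 9, s1^2+s2^2 = 13.
sqrt(2*2*3/(13)) = 0.960769.
(m1-m2)^2 = (0)^2 = 0.
exp(-0/(4*13)) = exp(0.0) = 1.0.
H^2 = 1 - 0.960769*1.0 = 0.0392

0.0392


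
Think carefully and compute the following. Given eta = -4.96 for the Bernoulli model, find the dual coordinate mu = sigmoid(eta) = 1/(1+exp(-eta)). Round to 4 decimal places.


Dual coordinate (expectation parameter) for Bernoulli:
mu = 1/(1+exp(-eta)).
eta = -4.96.
exp(-eta) = exp(4.96) = 142.593796.
mu = 1/(1+142.593796) = 0.0070

0.0070


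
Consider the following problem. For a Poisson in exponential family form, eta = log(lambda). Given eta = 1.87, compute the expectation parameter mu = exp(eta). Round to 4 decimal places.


Expectation parameter for Poisson exponential family:
mu = exp(eta).
eta = 1.87.
mu = exp(1.87) = 6.4883

6.4883


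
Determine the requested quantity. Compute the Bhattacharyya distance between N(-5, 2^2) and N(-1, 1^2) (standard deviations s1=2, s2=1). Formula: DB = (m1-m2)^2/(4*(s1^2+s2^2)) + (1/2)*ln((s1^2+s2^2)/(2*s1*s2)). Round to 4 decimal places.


Bhattacharyya distance between two Gaussians:
DB = (m1-m2)^2/(4*(s1^2+s2^2)) + (1/2)*ln((s1^2+s2^2)/(2*s1*s2)).
(m1-m2)^2 = (-4)^2 = 16.
s1^2+s2^2 = 4 + 1 = 5.
term1 = 16/20 = 0.8.
term2 = 0.5*ln(5/4.0) = 0.111572.
DB = 0.8 + 0.111572 = 0.9116

0.9116


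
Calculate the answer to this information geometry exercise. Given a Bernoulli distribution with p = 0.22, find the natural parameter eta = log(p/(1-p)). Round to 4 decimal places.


Natural parameter for Bernoulli: eta = log(p/(1-p)).
p = 0.22, 1-p = 0.78.
p/(1-p) = 0.282051.
eta = log(0.282051) = -1.2657

-1.2657


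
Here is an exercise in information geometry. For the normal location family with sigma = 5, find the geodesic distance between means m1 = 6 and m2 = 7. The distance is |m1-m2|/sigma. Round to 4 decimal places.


On the fixed-variance normal subfamily, geodesic distance = |m1-m2|/sigma.
|6 - 7| = 1.
sigma = 5.
d = 1/5 = 0.2000

0.2000


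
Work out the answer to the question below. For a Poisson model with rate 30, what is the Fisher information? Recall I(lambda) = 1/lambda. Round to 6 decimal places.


Fisher information for Poisson: I(lambda) = 1/lambda.
lambda = 30.
I(lambda) = 1/30 = 0.033333

0.033333


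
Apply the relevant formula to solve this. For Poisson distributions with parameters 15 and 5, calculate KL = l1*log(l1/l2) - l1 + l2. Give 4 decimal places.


KL divergence for Poisson:
KL = l1*log(l1/l2) - l1 + l2.
l1 = 15, l2 = 5.
log(15/5) = 1.098612.
l1*log(l1/l2) = 15 * 1.098612 = 16.479184.
KL = 16.479184 - 15 + 5 = 6.4792

6.4792


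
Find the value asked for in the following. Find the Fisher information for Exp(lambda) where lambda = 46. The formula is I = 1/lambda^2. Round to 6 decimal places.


Fisher information for exponential: I(lambda) = 1/lambda^2.
lambda = 46, lambda^2 = 2116.
I = 1/2116 = 0.000473

0.000473


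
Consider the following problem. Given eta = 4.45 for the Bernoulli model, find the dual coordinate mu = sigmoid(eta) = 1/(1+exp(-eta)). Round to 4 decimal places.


Dual coordinate (expectation parameter) for Bernoulli:
mu = 1/(1+exp(-eta)).
eta = 4.45.
exp(-eta) = exp(-4.45) = 0.011679.
mu = 1/(1+0.011679) = 0.9885

0.9885


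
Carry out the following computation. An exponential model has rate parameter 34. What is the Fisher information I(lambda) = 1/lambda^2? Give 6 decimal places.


Fisher information for exponential: I(lambda) = 1/lambda^2.
lambda = 34, lambda^2 = 1156.
I = 1/1156 = 0.000865

0.000865


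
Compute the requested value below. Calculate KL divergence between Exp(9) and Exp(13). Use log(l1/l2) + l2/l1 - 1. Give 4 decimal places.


KL divergence for exponential family:
KL = log(l1/l2) + l2/l1 - 1.
log(9/13) = -0.367725.
13/9 = 1.444444.
KL = -0.367725 + 1.444444 - 1 = 0.0767

0.0767


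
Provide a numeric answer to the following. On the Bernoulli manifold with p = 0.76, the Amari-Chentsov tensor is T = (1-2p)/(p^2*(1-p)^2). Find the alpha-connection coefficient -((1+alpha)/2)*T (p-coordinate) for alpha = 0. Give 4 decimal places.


Skewness (Amari-Chentsov) tensor: T = (1-2p)/(p^2*(1-p)^2).
p = 0.76, 1-2p = -0.52, p^2 = 0.5776, (1-p)^2 = 0.0576.
T = -0.52/(0.5776 * 0.0576) = -15.629809.
In the p-coordinate, Gamma^(alpha) = Gamma^(0) - (alpha/2)*T with Gamma^(0) = (1/2)*g'(p) = -T/2,
so Gamma^(alpha) = -((1+alpha)/2)*T.
alpha = 0, -(1+alpha)/2 = -0.5.
Gamma = -0.5 * -15.629809 = 7.8149

7.8149


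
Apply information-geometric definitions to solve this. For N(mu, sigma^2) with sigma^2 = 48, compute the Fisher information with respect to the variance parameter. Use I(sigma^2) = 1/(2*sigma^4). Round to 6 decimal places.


Fisher information for variance: I(sigma^2) = 1/(2*sigma^4).
sigma^2 = 48, so sigma^4 = 2304.
I = 1/(2*2304) = 1/4608 = 0.000217

0.000217


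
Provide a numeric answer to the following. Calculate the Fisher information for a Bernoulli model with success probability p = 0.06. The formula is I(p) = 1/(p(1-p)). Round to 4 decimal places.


For Bernoulli(p), Fisher information is I(p) = 1/(p*(1-p)).
p = 0.06, 1-p = 0.94.
p*(1-p) = 0.0564.
I(p) = 1/0.0564 = 17.7305

17.7305


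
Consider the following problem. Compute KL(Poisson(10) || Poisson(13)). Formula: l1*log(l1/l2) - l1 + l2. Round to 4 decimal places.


KL divergence for Poisson:
KL = l1*log(l1/l2) - l1 + l2.
l1 = 10, l2 = 13.
log(10/13) = -0.262364.
l1*log(l1/l2) = 10 * -0.262364 = -2.623643.
KL = -2.623643 - 10 + 13 = 0.3764

0.3764


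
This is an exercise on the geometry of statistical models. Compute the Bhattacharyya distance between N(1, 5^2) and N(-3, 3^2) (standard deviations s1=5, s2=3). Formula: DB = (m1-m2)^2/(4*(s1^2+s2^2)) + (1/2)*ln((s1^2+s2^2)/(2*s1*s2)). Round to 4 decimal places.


Bhattacharyya distance between two Gaussians:
DB = (m1-m2)^2/(4*(s1^2+s2^2)) + (1/2)*ln((s1^2+s2^2)/(2*s1*s2)).
(m1-m2)^2 = (4)^2 = 16.
s1^2+s2^2 = 25 + 9 = 34.
term1 = 16/136 = 0.117647.
term2 = 0.5*ln(34/30.0) = 0.062582.
DB = 0.117647 + 0.062582 = 0.1802

0.1802


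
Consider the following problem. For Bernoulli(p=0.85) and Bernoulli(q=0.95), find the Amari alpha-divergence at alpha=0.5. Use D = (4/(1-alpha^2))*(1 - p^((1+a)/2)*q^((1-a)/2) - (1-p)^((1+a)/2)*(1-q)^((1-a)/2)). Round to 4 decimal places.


Amari alpha-divergence:
D = (4/(1-alpha^2))*(1 - p^((1+a)/2)*q^((1-a)/2) - (1-p)^((1+a)/2)*(1-q)^((1-a)/2)).
alpha = 0.5, p = 0.85, q = 0.95.
e1 = (1+alpha)/2 = 0.75, e2 = (1-alpha)/2 = 0.25.
t1 = p^e1 * q^e2 = 0.85^0.75 * 0.95^0.25 = 0.873967.
t2 = (1-p)^e1 * (1-q)^e2 = 0.15^0.75 * 0.05^0.25 = 0.113975.
4/(1-alpha^2) = 5.333333.
D = 5.333333*(1 - 0.873967 - 0.113975) = 0.0643

0.0643


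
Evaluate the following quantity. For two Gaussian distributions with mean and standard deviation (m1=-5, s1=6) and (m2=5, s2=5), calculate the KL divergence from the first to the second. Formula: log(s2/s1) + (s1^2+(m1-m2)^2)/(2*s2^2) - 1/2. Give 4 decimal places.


KL divergence between normal distributions:
KL = log(s2/s1) + (s1^2 + (m1-m2)^2)/(2*s2^2) - 1/2.
log(5/6) = -0.182322.
(6^2 + (-5-5)^2)/(2*5^2) = (36 + 100)/50 = 2.72.
KL = -0.182322 + 2.72 - 0.5 = 2.0377

2.0377


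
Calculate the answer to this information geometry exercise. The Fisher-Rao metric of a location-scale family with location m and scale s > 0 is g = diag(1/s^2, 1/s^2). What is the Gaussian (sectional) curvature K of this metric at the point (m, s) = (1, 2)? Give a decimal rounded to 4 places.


The metric has the form g = (A dm^2 + B ds^2)/s^2 with A = 1, B = 1.
Substitute u = sqrt(A/B)*m: g = B*(du^2 + ds^2)/s^2, i.e. B times the
Poincare upper half-plane metric, which has constant Gaussian curvature -1.
Scaling a 2D metric by a constant c divides the Gaussian curvature by c,
so K = -1/B = -1/(1) = -1.0000 everywhere (the point (m, s) = (1, 2) is irrelevant:
the curvature is constant).
The requested Gaussian curvature is K = -1.0000.

-1.0000


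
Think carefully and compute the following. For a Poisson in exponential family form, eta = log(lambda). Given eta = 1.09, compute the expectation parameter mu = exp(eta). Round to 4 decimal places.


Expectation parameter for Poisson exponential family:
mu = exp(eta).
eta = 1.09.
mu = exp(1.09) = 2.9743

2.9743


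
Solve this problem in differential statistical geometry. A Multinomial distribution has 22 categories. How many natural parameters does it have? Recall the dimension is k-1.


Exponential family dimension calculation:
For Multinomial with k=22 categories, dim = k-1 = 21.

21


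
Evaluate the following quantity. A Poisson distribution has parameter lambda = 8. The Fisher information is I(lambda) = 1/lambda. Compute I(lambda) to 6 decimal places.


Fisher information for Poisson: I(lambda) = 1/lambda.
lambda = 8.
I(lambda) = 1/8 = 0.125000

0.125000


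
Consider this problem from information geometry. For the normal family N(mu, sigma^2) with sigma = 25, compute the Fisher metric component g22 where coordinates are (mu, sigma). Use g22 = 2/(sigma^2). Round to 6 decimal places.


For the 2-parameter normal family, the Fisher metric has:
  g11 = 1/sigma^2, g22 = 2/sigma^2.
sigma = 25, sigma^2 = 625.
g22 = 0.003200

0.003200


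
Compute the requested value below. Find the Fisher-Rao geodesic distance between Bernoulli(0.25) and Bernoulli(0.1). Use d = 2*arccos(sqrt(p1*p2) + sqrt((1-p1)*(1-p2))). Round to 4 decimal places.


Geodesic distance on Bernoulli manifold:
d(p1,p2) = 2*arccos(sqrt(p1*p2) + sqrt((1-p1)*(1-p2))).
sqrt(p1*p2) = sqrt(0.25*0.1) = 0.158114.
sqrt((1-p1)*(1-p2)) = sqrt(0.75*0.9) = 0.821584.
arg = 0.158114 + 0.821584 = 0.979698.
d = 2*arccos(0.979698) = 0.4037

0.4037


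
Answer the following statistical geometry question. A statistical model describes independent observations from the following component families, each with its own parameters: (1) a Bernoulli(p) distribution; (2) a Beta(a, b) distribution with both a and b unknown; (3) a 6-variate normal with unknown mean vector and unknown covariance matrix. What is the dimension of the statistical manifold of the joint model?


The dimension of a statistical manifold equals the number of free
(independent) real parameters of the model. For a product of independent
blocks the parameter counts add.
- Bernoulli (p): 1.
- Beta (a, b): 2.
- 6-variate normal: 6 (mean) + 6*7/2 = 21 (symmetric covariance) = 27.
Total = 1 + 2 + 27 = 30.
Dimension = 30

30


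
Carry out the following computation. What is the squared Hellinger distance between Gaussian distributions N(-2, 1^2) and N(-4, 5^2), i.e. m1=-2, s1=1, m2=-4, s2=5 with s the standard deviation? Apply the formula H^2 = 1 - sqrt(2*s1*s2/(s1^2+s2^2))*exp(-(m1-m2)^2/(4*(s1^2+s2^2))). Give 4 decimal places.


Squared Hellinger distance for Gaussians:
H^2 = 1 - sqrt(2*s1*s2/(s1^2+s2^2)) * exp(-(m1-m2)^2/(4*(s1^2+s2^2))).
s1^2 = 1, s2^2 = 25, s1^2+s2^2 = 26.
sqrt(2*1*5/(26)) = 0.620174.
(m1-m2)^2 = (2)^2 = 4.
exp(-4/(4*26)) = exp(-0.038462) = 0.962269.
H^2 = 1 - 0.620174*0.962269 = 0.4032

0.4032


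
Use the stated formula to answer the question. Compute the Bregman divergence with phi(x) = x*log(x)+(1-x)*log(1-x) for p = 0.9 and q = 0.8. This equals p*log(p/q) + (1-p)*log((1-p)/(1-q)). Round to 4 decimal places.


Bregman divergence with negative entropy generator:
D = p*log(p/q) + (1-p)*log((1-p)/(1-q)).
p = 0.9, q = 0.8.
p*log(p/q) = 0.9*log(0.9/0.8) = 0.106005.
(1-p)*log((1-p)/(1-q)) = 0.1*log(0.1/0.2) = -0.069315.
D = 0.106005 + -0.069315 = 0.0367

0.0367


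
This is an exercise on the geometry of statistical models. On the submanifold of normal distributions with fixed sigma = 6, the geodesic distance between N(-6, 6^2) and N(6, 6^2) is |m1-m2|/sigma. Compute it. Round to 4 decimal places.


On the fixed-variance normal subfamily, geodesic distance = |m1-m2|/sigma.
|-6 - 6| = 12.
sigma = 6.
d = 12/6 = 2.0000

2.0000


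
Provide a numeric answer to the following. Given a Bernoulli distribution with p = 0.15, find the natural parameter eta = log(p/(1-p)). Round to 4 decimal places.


Natural parameter for Bernoulli: eta = log(p/(1-p)).
p = 0.15, 1-p = 0.85.
p/(1-p) = 0.176471.
eta = log(0.176471) = -1.7346

-1.7346


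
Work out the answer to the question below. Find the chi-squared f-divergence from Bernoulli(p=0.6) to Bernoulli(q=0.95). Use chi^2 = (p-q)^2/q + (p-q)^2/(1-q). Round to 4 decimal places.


Chi-squared divergence between Bernoulli distributions:
chi^2 = (p-q)^2/q + (p-q)^2/(1-q).
p = 0.6, q = 0.95, p-q = -0.35.
(p-q)^2 = 0.1225.
term1 = 0.1225/0.95 = 0.128947.
term2 = 0.1225/0.05 = 2.45.
chi^2 = 0.128947 + 2.45 = 2.5789

2.5789


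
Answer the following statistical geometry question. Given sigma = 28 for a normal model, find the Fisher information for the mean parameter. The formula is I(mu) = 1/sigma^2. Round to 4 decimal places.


The Fisher information for the mean of a normal distribution is I(mu) = 1/sigma^2.
sigma = 28, so sigma^2 = 784.
I(mu) = 1/784 = 0.0013

0.0013


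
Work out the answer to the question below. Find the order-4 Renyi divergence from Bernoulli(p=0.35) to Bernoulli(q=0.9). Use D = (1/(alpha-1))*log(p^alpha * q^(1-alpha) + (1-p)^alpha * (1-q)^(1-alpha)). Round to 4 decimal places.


Renyi divergence of order alpha between Bernoulli distributions:
D = (1/(alpha-1))*log(p^alpha * q^(1-alpha) + (1-p)^alpha * (1-q)^(1-alpha)).
alpha = 4, p = 0.35, q = 0.9.
p^alpha * q^(1-alpha) = 0.35^4 * 0.9^-3 = 0.020585.
(1-p)^alpha * (1-q)^(1-alpha) = 0.65^4 * 0.1^-3 = 178.50625.
sum = 0.020585 + 178.50625 = 178.526835.
D = (1/3)*log(178.526835) = 1.7282

1.7282


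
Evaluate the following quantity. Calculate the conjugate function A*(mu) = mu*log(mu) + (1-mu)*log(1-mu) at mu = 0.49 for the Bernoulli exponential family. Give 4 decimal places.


Legendre transform for Bernoulli:
A*(mu) = mu*log(mu) + (1-mu)*log(1-mu).
mu = 0.49, 1-mu = 0.51.
mu*log(mu) = 0.49*log(0.49) = -0.349541.
(1-mu)*log(1-mu) = 0.51*log(0.51) = -0.343406.
A* = -0.349541 + -0.343406 = -0.6929

-0.6929


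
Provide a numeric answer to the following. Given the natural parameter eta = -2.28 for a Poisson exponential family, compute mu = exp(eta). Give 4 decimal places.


Expectation parameter for Poisson exponential family:
mu = exp(eta).
eta = -2.28.
mu = exp(-2.28) = 0.1023

0.1023


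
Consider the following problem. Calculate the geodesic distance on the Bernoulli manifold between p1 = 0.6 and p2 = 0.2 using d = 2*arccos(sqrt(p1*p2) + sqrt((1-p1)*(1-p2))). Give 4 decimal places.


Geodesic distance on Bernoulli manifold:
d(p1,p2) = 2*arccos(sqrt(p1*p2) + sqrt((1-p1)*(1-p2))).
sqrt(p1*p2) = sqrt(0.6*0.2) = 0.34641.
sqrt((1-p1)*(1-p2)) = sqrt(0.4*0.8) = 0.565685.
arg = 0.34641 + 0.565685 = 0.912096.
d = 2*arccos(0.912096) = 0.8449

0.8449


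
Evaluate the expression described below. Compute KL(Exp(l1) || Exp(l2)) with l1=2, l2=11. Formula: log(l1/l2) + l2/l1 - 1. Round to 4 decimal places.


KL divergence for exponential family:
KL = log(l1/l2) + l2/l1 - 1.
log(2/11) = -1.704748.
11/2 = 5.5.
KL = -1.704748 + 5.5 - 1 = 2.7953

2.7953


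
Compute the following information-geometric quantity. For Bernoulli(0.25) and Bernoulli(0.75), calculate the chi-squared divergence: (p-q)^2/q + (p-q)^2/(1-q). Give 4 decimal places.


Chi-squared divergence between Bernoulli distributions:
chi^2 = (p-q)^2/q + (p-q)^2/(1-q).
p = 0.25, q = 0.75, p-q = -0.5.
(p-q)^2 = 0.25.
term1 = 0.25/0.75 = 0.333333.
term2 = 0.25/0.25 = 1.0.
chi^2 = 0.333333 + 1.0 = 1.3333

1.3333


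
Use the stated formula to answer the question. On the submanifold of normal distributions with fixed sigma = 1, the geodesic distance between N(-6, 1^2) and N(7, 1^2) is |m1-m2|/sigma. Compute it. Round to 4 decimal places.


On the fixed-variance normal subfamily, geodesic distance = |m1-m2|/sigma.
|-6 - 7| = 13.
sigma = 1.
d = 13/1 = 13.0000

13.0000


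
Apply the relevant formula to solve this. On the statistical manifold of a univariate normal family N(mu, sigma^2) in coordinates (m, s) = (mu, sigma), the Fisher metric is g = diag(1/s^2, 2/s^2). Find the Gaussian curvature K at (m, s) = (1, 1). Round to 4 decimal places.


The metric has the form g = (A dm^2 + B ds^2)/s^2 with A = 1, B = 2.
Substitute u = sqrt(A/B)*m: g = B*(du^2 + ds^2)/s^2, i.e. B times the
Poincare upper half-plane metric, which has constant Gaussian curvature -1.
Scaling a 2D metric by a constant c divides the Gaussian curvature by c,
so K = -1/B = -1/(2) = -0.5000 everywhere (the point (m, s) = (1, 1) is irrelevant:
the curvature is constant).
The requested Gaussian curvature is K = -0.5000.

-0.5000


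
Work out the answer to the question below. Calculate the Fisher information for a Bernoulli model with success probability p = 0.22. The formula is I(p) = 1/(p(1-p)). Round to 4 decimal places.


For Bernoulli(p), Fisher information is I(p) = 1/(p*(1-p)).
p = 0.22, 1-p = 0.78.
p*(1-p) = 0.1716.
I(p) = 1/0.1716 = 5.8275

5.8275


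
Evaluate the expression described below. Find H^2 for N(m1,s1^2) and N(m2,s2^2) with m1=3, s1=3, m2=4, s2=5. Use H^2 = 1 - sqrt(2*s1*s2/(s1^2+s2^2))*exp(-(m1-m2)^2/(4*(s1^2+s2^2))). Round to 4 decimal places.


Squared Hellinger distance for Gaussians:
H^2 = 1 - sqrt(2*s1*s2/(s1^2+s2^2)) * exp(-(m1-m2)^2/(4*(s1^2+s2^2))).
s1^2 = 9, s2^2 = 25, s1^2+s2^2 = 34.
sqrt(2*3*5/(34)) = 0.939336.
(m1-m2)^2 = (-1)^2 = 1.
exp(-1/(4*34)) = exp(-0.007353) = 0.992674.
H^2 = 1 - 0.939336*0.992674 = 0.0675

0.0675


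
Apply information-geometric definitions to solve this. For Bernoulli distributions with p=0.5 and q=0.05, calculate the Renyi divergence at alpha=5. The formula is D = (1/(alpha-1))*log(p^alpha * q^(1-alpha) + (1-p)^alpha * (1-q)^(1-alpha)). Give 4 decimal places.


Renyi divergence of order alpha between Bernoulli distributions:
D = (1/(alpha-1))*log(p^alpha * q^(1-alpha) + (1-p)^alpha * (1-q)^(1-alpha)).
alpha = 5, p = 0.5, q = 0.05.
p^alpha * q^(1-alpha) = 0.5^5 * 0.05^-4 = 5000.0.
(1-p)^alpha * (1-q)^(1-alpha) = 0.5^5 * 0.95^-4 = 0.038367.
sum = 5000.0 + 0.038367 = 5000.038367.
D = (1/4)*log(5000.038367) = 2.1293

2.1293


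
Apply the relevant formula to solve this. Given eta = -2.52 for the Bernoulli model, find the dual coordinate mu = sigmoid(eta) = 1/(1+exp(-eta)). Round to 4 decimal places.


Dual coordinate (expectation parameter) for Bernoulli:
mu = 1/(1+exp(-eta)).
eta = -2.52.
exp(-eta) = exp(2.52) = 12.428597.
mu = 1/(1+12.428597) = 0.0745

0.0745


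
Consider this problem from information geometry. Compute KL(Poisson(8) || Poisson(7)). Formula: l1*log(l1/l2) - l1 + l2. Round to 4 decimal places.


KL divergence for Poisson:
KL = l1*log(l1/l2) - l1 + l2.
l1 = 8, l2 = 7.
log(8/7) = 0.133531.
l1*log(l1/l2) = 8 * 0.133531 = 1.068251.
KL = 1.068251 - 8 + 7 = 0.0683

0.0683


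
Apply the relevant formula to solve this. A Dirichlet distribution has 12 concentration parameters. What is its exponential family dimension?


Exponential family dimension calculation:
Dirichlet with 12 components has 12 natural parameters.

12


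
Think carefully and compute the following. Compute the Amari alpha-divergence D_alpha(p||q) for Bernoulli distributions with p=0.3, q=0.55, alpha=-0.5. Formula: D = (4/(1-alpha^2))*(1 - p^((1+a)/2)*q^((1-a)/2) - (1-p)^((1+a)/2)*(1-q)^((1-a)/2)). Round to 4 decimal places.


Amari alpha-divergence:
D = (4/(1-alpha^2))*(1 - p^((1+a)/2)*q^((1-a)/2) - (1-p)^((1+a)/2)*(1-q)^((1-a)/2)).
alpha = -0.5, p = 0.3, q = 0.55.
e1 = (1+alpha)/2 = 0.25, e2 = (1-alpha)/2 = 0.75.
t1 = p^e1 * q^e2 = 0.3^0.25 * 0.55^0.75 = 0.472664.
t2 = (1-p)^e1 * (1-q)^e2 = 0.7^0.25 * 0.45^0.75 = 0.502555.
4/(1-alpha^2) = 5.333333.
D = 5.333333*(1 - 0.472664 - 0.502555) = 0.1322

0.1322


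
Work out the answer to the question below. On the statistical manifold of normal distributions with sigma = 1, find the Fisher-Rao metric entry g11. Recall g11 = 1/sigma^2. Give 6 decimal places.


For the 2-parameter normal family, the Fisher metric has:
  g11 = 1/sigma^2, g22 = 2/sigma^2.
sigma = 1, sigma^2 = 1.
g11 = 1.000000

1.000000


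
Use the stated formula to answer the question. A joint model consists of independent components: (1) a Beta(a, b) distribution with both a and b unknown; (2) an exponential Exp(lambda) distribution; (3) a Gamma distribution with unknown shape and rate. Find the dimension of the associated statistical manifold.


The dimension of a statistical manifold equals the number of free
(independent) real parameters of the model. For a product of independent
blocks the parameter counts add.
- Beta (a, b): 2.
- exponential (lambda): 1.
- Gamma (shape, rate): 2.
Total = 2 + 1 + 2 = 5.
Dimension = 5

5


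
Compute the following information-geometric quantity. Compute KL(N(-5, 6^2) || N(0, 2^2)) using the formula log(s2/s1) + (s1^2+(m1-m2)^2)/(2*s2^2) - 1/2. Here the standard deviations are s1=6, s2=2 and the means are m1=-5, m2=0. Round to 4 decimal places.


KL divergence between normal distributions:
KL = log(s2/s1) + (s1^2 + (m1-m2)^2)/(2*s2^2) - 1/2.
log(2/6) = -1.098612.
(6^2 + (-5-0)^2)/(2*2^2) = (36 + 25)/8 = 7.625.
KL = -1.098612 + 7.625 - 0.5 = 6.0264

6.0264


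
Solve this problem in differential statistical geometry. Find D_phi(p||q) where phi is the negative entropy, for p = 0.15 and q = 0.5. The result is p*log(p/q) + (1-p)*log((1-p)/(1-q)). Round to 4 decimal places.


Bregman divergence with negative entropy generator:
D = p*log(p/q) + (1-p)*log((1-p)/(1-q)).
p = 0.15, q = 0.5.
p*log(p/q) = 0.15*log(0.15/0.5) = -0.180596.
(1-p)*log((1-p)/(1-q)) = 0.85*log(0.85/0.5) = 0.451034.
D = -0.180596 + 0.451034 = 0.2704

0.2704


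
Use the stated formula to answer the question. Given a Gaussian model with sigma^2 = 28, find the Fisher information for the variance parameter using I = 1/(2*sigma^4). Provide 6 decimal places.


Fisher information for variance: I(sigma^2) = 1/(2*sigma^4).
sigma^2 = 28, so sigma^4 = 784.
I = 1/(2*784) = 1/1568 = 0.000638

0.000638


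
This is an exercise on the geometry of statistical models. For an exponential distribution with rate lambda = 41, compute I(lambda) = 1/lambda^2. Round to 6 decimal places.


Fisher information for exponential: I(lambda) = 1/lambda^2.
lambda = 41, lambda^2 = 1681.
I = 1/1681 = 0.000595

0.000595


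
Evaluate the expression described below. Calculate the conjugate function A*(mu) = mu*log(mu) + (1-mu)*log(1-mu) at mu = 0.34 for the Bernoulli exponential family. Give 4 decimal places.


Legendre transform for Bernoulli:
A*(mu) = mu*log(mu) + (1-mu)*log(1-mu).
mu = 0.34, 1-mu = 0.66.
mu*log(mu) = 0.34*log(0.34) = -0.366795.
(1-mu)*log(1-mu) = 0.66*log(0.66) = -0.27424.
A* = -0.366795 + -0.27424 = -0.6410

-0.6410


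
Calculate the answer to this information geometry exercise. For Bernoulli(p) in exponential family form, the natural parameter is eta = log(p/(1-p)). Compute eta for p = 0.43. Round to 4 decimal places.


Natural parameter for Bernoulli: eta = log(p/(1-p)).
p = 0.43, 1-p = 0.57.
p/(1-p) = 0.754386.
eta = log(0.754386) = -0.2819

-0.2819


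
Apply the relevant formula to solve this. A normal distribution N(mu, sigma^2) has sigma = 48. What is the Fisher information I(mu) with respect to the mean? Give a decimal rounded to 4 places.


The Fisher information for the mean of a normal distribution is I(mu) = 1/sigma^2.
sigma = 48, so sigma^2 = 2304.
I(mu) = 1/2304 = 0.0004

0.0004


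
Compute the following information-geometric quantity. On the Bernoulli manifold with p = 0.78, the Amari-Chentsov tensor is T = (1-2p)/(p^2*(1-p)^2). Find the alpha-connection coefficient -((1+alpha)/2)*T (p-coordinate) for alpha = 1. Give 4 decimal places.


Skewness (Amari-Chentsov) tensor: T = (1-2p)/(p^2*(1-p)^2).
p = 0.78, 1-2p = -0.56, p^2 = 0.6084, (1-p)^2 = 0.0484.
T = -0.56/(0.6084 * 0.0484) = -19.017502.
In the p-coordinate, Gamma^(alpha) = Gamma^(0) - (alpha/2)*T with Gamma^(0) = (1/2)*g'(p) = -T/2,
so Gamma^(alpha) = -((1+alpha)/2)*T.
alpha = 1, -(1+alpha)/2 = -1.0.
Gamma = -1.0 * -19.017502 = 19.0175

19.0175


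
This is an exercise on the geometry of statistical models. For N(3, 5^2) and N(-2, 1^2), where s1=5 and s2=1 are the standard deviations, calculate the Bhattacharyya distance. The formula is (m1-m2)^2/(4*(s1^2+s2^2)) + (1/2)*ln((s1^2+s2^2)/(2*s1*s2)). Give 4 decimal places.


Bhattacharyya distance between two Gaussians:
DB = (m1-m2)^2/(4*(s1^2+s2^2)) + (1/2)*ln((s1^2+s2^2)/(2*s1*s2)).
(m1-m2)^2 = (5)^2 = 25.
s1^2+s2^2 = 25 + 1 = 26.
term1 = 25/104 = 0.240385.
term2 = 0.5*ln(26/10.0) = 0.477756.
DB = 0.240385 + 0.477756 = 0.7181

0.7181


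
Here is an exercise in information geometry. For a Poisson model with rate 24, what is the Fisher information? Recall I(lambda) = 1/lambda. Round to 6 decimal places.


Fisher information for Poisson: I(lambda) = 1/lambda.
lambda = 24.
I(lambda) = 1/24 = 0.041667

0.041667


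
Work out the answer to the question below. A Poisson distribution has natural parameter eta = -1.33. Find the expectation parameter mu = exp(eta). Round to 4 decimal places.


Expectation parameter for Poisson exponential family:
mu = exp(eta).
eta = -1.33.
mu = exp(-1.33) = 0.2645

0.2645


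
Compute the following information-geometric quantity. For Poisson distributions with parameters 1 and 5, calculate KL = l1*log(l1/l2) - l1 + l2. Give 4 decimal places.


KL divergence for Poisson:
KL = l1*log(l1/l2) - l1 + l2.
l1 = 1, l2 = 5.
log(1/5) = -1.609438.
l1*log(l1/l2) = 1 * -1.609438 = -1.609438.
KL = -1.609438 - 1 + 5 = 2.3906

2.3906


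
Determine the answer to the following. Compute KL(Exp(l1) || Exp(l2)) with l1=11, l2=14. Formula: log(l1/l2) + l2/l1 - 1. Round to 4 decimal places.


KL divergence for exponential family:
KL = log(l1/l2) + l2/l1 - 1.
log(11/14) = -0.241162.
14/11 = 1.272727.
KL = -0.241162 + 1.272727 - 1 = 0.0316

0.0316


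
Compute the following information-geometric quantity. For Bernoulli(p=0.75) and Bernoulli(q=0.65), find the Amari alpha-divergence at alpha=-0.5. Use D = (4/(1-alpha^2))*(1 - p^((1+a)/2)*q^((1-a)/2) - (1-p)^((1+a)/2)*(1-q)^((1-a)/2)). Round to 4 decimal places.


Amari alpha-divergence:
D = (4/(1-alpha^2))*(1 - p^((1+a)/2)*q^((1-a)/2) - (1-p)^((1+a)/2)*(1-q)^((1-a)/2)).
alpha = -0.5, p = 0.75, q = 0.65.
e1 = (1+alpha)/2 = 0.25, e2 = (1-alpha)/2 = 0.75.
t1 = p^e1 * q^e2 = 0.75^0.25 * 0.65^0.75 = 0.673675.
t2 = (1-p)^e1 * (1-q)^e2 = 0.25^0.25 * 0.35^0.75 = 0.321763.
4/(1-alpha^2) = 5.333333.
D = 5.333333*(1 - 0.673675 - 0.321763) = 0.0243

0.0243


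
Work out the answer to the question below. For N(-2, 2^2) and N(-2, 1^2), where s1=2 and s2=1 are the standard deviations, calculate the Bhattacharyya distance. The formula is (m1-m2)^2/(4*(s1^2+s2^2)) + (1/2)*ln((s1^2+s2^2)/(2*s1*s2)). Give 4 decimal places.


Bhattacharyya distance between two Gaussians:
DB = (m1-m2)^2/(4*(s1^2+s2^2)) + (1/2)*ln((s1^2+s2^2)/(2*s1*s2)).
(m1-m2)^2 = (0)^2 = 0.
s1^2+s2^2 = 4 + 1 = 5.
term1 = 0/20 = 0.0.
term2 = 0.5*ln(5/4.0) = 0.111572.
DB = 0.0 + 0.111572 = 0.1116

0.1116


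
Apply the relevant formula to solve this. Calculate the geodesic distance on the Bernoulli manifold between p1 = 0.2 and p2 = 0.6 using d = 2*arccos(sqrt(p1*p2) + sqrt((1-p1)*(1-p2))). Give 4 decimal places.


Geodesic distance on Bernoulli manifold:
d(p1,p2) = 2*arccos(sqrt(p1*p2) + sqrt((1-p1)*(1-p2))).
sqrt(p1*p2) = sqrt(0.2*0.6) = 0.34641.
sqrt((1-p1)*(1-p2)) = sqrt(0.8*0.4) = 0.565685.
arg = 0.34641 + 0.565685 = 0.912096.
d = 2*arccos(0.912096) = 0.8449

0.8449


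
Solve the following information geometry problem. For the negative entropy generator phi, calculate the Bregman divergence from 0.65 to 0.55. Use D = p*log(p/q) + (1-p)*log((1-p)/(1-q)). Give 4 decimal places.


Bregman divergence with negative entropy generator:
D = p*log(p/q) + (1-p)*log((1-p)/(1-q)).
p = 0.65, q = 0.55.
p*log(p/q) = 0.65*log(0.65/0.55) = 0.108585.
(1-p)*log((1-p)/(1-q)) = 0.35*log(0.35/0.45) = -0.08796.
D = 0.108585 + -0.08796 = 0.0206

0.0206


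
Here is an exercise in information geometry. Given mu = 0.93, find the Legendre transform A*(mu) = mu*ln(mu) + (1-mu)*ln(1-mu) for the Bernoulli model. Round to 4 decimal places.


Legendre transform for Bernoulli:
A*(mu) = mu*log(mu) + (1-mu)*log(1-mu).
mu = 0.93, 1-mu = 0.07.
mu*log(mu) = 0.93*log(0.93) = -0.067491.
(1-mu)*log(1-mu) = 0.07*log(0.07) = -0.186148.
A* = -0.067491 + -0.186148 = -0.2536

-0.2536


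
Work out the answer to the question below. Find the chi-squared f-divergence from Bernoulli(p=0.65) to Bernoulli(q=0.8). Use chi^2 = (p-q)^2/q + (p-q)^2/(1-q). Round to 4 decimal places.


Chi-squared divergence between Bernoulli distributions:
chi^2 = (p-q)^2/q + (p-q)^2/(1-q).
p = 0.65, q = 0.8, p-q = -0.15.
(p-q)^2 = 0.0225.
term1 = 0.0225/0.8 = 0.028125.
term2 = 0.0225/0.2 = 0.1125.
chi^2 = 0.028125 + 0.1125 = 0.1406

0.1406


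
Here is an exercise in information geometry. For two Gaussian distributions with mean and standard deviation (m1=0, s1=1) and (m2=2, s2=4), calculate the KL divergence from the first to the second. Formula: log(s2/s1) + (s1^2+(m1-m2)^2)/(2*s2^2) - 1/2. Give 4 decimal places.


KL divergence between normal distributions:
KL = log(s2/s1) + (s1^2 + (m1-m2)^2)/(2*s2^2) - 1/2.
log(4/1) = 1.386294.
(1^2 + (0-2)^2)/(2*4^2) = (1 + 4)/32 = 0.15625.
KL = 1.386294 + 0.15625 - 0.5 = 1.0425

1.0425


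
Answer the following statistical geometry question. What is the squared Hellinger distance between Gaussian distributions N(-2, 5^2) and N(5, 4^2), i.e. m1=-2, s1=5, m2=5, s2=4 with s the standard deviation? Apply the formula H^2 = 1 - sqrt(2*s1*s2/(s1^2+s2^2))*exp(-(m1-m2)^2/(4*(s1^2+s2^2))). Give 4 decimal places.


Squared Hellinger distance for Gaussians:
H^2 = 1 - sqrt(2*s1*s2/(s1^2+s2^2)) * exp(-(m1-m2)^2/(4*(s1^2+s2^2))).
s1^2 = 25, s2^2 = 16, s1^2+s2^2 = 41.
sqrt(2*5*4/(41)) = 0.98773.
(m1-m2)^2 = (-7)^2 = 49.
exp(-49/(4*41)) = exp(-0.29878) = 0.741722.
H^2 = 1 - 0.98773*0.741722 = 0.2674

0.2674


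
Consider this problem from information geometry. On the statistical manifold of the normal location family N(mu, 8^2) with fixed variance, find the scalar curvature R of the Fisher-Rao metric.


This family has a single free parameter, so its statistical manifold
is 1-dimensional. The Riemann curvature tensor of any 1-dimensional
Riemannian manifold vanishes identically, so R = 0.

0


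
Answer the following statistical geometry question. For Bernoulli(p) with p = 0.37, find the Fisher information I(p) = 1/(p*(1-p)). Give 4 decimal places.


For Bernoulli(p), Fisher information is I(p) = 1/(p*(1-p)).
p = 0.37, 1-p = 0.63.
p*(1-p) = 0.2331.
I(p) = 1/0.2331 = 4.2900

4.2900


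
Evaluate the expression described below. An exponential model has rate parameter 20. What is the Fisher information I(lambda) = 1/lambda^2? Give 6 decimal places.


Fisher information for exponential: I(lambda) = 1/lambda^2.
lambda = 20, lambda^2 = 400.
I = 1/400 = 0.002500

0.002500


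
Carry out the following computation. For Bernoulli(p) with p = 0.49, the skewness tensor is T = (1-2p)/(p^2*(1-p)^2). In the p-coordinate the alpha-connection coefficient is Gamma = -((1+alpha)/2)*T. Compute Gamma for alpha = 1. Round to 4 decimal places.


Skewness (Amari-Chentsov) tensor: T = (1-2p)/(p^2*(1-p)^2).
p = 0.49, 1-2p = 0.02, p^2 = 0.2401, (1-p)^2 = 0.2601.
T = 0.02/(0.2401 * 0.2601) = 0.320256.
In the p-coordinate, Gamma^(alpha) = Gamma^(0) - (alpha/2)*T with Gamma^(0) = (1/2)*g'(p) = -T/2,
so Gamma^(alpha) = -((1+alpha)/2)*T.
alpha = 1, -(1+alpha)/2 = -1.0.
Gamma = -1.0 * 0.320256 = -0.3203

-0.3203


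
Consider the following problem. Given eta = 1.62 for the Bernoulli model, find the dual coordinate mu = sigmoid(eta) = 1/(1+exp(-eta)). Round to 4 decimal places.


Dual coordinate (expectation parameter) for Bernoulli:
mu = 1/(1+exp(-eta)).
eta = 1.62.
exp(-eta) = exp(-1.62) = 0.197899.
mu = 1/(1+0.197899) = 0.8348

0.8348


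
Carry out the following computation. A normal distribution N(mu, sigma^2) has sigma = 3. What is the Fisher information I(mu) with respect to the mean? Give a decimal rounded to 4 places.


The Fisher information for the mean of a normal distribution is I(mu) = 1/sigma^2.
sigma = 3, so sigma^2 = 9.
I(mu) = 1/9 = 0.1111

0.1111


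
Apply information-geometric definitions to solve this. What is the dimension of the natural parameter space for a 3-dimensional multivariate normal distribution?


Exponential family dimension calculation:
For 3-dim MVN: mean has 3 params, covariance has 3*4/2 = 6 unique entries.
Total dim = 3 + 6 = 9.

9


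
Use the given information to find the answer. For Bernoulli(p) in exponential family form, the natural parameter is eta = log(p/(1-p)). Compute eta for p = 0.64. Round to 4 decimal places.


Natural parameter for Bernoulli: eta = log(p/(1-p)).
p = 0.64, 1-p = 0.36.
p/(1-p) = 1.777778.
eta = log(1.777778) = 0.5754

0.5754


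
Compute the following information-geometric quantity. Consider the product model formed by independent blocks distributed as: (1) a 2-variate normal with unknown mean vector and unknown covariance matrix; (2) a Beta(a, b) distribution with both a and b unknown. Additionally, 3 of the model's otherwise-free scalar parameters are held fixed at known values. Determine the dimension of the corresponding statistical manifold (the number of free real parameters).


The dimension of a statistical manifold equals the number of free
(independent) real parameters of the model. For a product of independent
blocks the parameter counts add.
- 2-variate normal: 2 (mean) + 2*3/2 = 3 (symmetric covariance) = 5.
- Beta (a, b): 2.
Total = 5 + 2 = 7.
3 parameter(s) fixed at known values: 7 - 3 = 4.
Dimension = 4

4


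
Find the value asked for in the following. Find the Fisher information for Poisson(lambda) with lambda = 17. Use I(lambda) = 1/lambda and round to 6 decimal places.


Fisher information for Poisson: I(lambda) = 1/lambda.
lambda = 17.
I(lambda) = 1/17 = 0.058824

0.058824


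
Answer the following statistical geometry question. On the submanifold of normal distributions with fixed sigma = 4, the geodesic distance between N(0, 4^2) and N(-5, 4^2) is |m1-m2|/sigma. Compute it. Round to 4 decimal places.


On the fixed-variance normal subfamily, geodesic distance = |m1-m2|/sigma.
|0 - -5| = 5.
sigma = 4.
d = 5/4 = 1.2500

1.2500


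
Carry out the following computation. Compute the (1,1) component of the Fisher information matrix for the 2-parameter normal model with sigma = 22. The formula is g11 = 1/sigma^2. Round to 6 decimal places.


For the 2-parameter normal family, the Fisher metric has:
  g11 = 1/sigma^2, g22 = 2/sigma^2.
sigma = 22, sigma^2 = 484.
g11 = 0.002066

0.002066


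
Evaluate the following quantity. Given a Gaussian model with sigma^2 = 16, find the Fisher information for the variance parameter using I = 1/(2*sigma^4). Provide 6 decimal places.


Fisher information for variance: I(sigma^2) = 1/(2*sigma^4).
sigma^2 = 16, so sigma^4 = 256.
I = 1/(2*256) = 1/512 = 0.001953

0.001953


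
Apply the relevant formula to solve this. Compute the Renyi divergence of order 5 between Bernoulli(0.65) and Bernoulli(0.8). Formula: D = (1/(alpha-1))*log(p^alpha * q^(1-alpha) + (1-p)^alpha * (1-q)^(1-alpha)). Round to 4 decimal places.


Renyi divergence of order alpha between Bernoulli distributions:
D = (1/(alpha-1))*log(p^alpha * q^(1-alpha) + (1-p)^alpha * (1-q)^(1-alpha)).
alpha = 5, p = 0.65, q = 0.8.
p^alpha * q^(1-alpha) = 0.65^5 * 0.8^-4 = 0.283274.
(1-p)^alpha * (1-q)^(1-alpha) = 0.35^5 * 0.2^-4 = 3.282617.
sum = 0.283274 + 3.282617 = 3.565891.
D = (1/4)*log(3.565891) = 0.3179

0.3179


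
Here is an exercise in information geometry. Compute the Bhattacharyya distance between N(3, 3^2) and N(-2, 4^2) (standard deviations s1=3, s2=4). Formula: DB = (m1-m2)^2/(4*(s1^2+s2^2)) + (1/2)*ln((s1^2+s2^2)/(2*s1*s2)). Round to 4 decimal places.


Bhattacharyya distance between two Gaussians:
DB = (m1-m2)^2/(4*(s1^2+s2^2)) + (1/2)*ln((s1^2+s2^2)/(2*s1*s2)).
(m1-m2)^2 = (5)^2 = 25.
s1^2+s2^2 = 9 + 16 = 25.
term1 = 25/100 = 0.25.
term2 = 0.5*ln(25/24.0) = 0.020411.
DB = 0.25 + 0.020411 = 0.2704

0.2704


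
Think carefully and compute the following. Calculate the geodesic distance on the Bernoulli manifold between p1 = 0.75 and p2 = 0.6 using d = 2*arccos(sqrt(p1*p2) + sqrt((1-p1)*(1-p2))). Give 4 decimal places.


Geodesic distance on Bernoulli manifold:
d(p1,p2) = 2*arccos(sqrt(p1*p2) + sqrt((1-p1)*(1-p2))).
sqrt(p1*p2) = sqrt(0.75*0.6) = 0.67082.
sqrt((1-p1)*(1-p2)) = sqrt(0.25*0.4) = 0.316228.
arg = 0.67082 + 0.316228 = 0.987048.
d = 2*arccos(0.987048) = 0.3222

0.3222


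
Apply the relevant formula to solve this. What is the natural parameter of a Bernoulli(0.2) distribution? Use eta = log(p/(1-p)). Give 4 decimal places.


Natural parameter for Bernoulli: eta = log(p/(1-p)).
p = 0.2, 1-p = 0.8.
p/(1-p) = 0.25.
eta = log(0.25) = -1.3863

-1.3863


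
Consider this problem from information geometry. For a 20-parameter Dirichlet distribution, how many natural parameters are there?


Exponential family dimension calculation:
Dirichlet with 20 components has 20 natural parameters.

20


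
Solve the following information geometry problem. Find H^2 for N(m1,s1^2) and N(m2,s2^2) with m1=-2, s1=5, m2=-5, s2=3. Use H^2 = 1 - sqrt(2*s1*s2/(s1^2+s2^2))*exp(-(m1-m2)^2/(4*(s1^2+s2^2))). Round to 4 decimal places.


Squared Hellinger distance for Gaussians:
H^2 = 1 - sqrt(2*s1*s2/(s1^2+s2^2)) * exp(-(m1-m2)^2/(4*(s1^2+s2^2))).
s1^2 = 25, s2^2 = 9, s1^2+s2^2 = 34.
sqrt(2*5*3/(34)) = 0.939336.
(m1-m2)^2 = (3)^2 = 9.
exp(-9/(4*34)) = exp(-0.066176) = 0.935966.
H^2 = 1 - 0.939336*0.935966 = 0.1208

0.1208


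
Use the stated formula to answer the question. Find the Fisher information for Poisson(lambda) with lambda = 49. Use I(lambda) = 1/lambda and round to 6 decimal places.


Fisher information for Poisson: I(lambda) = 1/lambda.
lambda = 49.
I(lambda) = 1/49 = 0.020408

0.020408


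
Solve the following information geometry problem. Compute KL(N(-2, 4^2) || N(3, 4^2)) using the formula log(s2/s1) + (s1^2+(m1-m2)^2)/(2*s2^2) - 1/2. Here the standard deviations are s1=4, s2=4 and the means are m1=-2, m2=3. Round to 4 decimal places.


KL divergence between normal distributions:
KL = log(s2/s1) + (s1^2 + (m1-m2)^2)/(2*s2^2) - 1/2.
log(4/4) = 0.0.
(4^2 + (-2-3)^2)/(2*4^2) = (16 + 25)/32 = 1.28125.
KL = 0.0 + 1.28125 - 0.5 = 0.7813

0.7813


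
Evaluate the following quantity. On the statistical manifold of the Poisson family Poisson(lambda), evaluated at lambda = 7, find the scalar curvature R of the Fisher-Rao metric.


This family has a single free parameter, so its statistical manifold
is 1-dimensional. The Riemann curvature tensor of any 1-dimensional
Riemannian manifold vanishes identically, so R = 0.

0


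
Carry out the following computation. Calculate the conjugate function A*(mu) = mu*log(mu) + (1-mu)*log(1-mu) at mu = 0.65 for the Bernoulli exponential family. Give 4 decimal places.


Legendre transform for Bernoulli:
A*(mu) = mu*log(mu) + (1-mu)*log(1-mu).
mu = 0.65, 1-mu = 0.35.
mu*log(mu) = 0.65*log(0.65) = -0.280009.
(1-mu)*log(1-mu) = 0.35*log(0.35) = -0.367438.
A* = -0.280009 + -0.367438 = -0.6474

-0.6474
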